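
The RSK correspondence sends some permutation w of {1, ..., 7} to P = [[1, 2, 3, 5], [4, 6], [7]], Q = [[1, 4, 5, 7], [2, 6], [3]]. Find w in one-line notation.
Reverse RSK: for i = n, n-1, ..., 1, locate i in Q, remove the corresponding corner cell from P, and reverse-bump its entry up through P; the value ejected from row 1 is w(i).

So w = 7 4 1 2 6 3 5.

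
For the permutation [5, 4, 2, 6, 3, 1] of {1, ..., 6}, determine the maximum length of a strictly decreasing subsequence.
4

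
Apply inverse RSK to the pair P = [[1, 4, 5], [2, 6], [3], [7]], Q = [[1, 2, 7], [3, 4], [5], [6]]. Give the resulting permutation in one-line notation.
Reverse the RSK construction: for i from n down to 1, find the cell of Q containing i, remove the entry at that cell from P, and reverse-bump it up through P; the value ejected from row 1 is w(i).

Step i=7: Q has 7 at row 1, column 3; remove that cell from P, ejecting 5. So w(7) = 5. P is now [[1, 4], [2, 6], [3], [7]].
Step i=6: Q has 6 at row 4, column 1; remove 7 from row 4 of P and reverse-bump: 7 enters row 3 and ejects 3; 3 enters row 2 and ejects 2; 2 enters row 1 and ejects 1. So w(6) = 1. P is now [[2, 4], [3, 6], [7]].
Step i=5: Q has 5 at row 3, column 1; remove 7 from row 3 of P and reverse-bump: 7 enters row 2 and ejects 6; 6 enters row 1 and ejects 4. So w(5) = 4. P is now [[2, 6], [3, 7]].
Step i=4: Q has 4 at row 2, column 2; remove 7 from row 2 of P and reverse-bump: 7 enters row 1 and ejects 6. So w(4) = 6. P is now [[2, 7], [3]].
Step i=3: Q has 3 at row 2, column 1; remove 3 from row 2 of P and reverse-bump: 3 enters row 1 and ejects 2. So w(3) = 2. P is now [[3, 7]].
Step i=2: Q has 2 at row 1, column 2; remove that cell from P, ejecting 7. So w(2) = 7. P is now [[3]].
Step i=1: Q has 1 at row 1, column 1; remove that cell from P, ejecting 3. So w(1) = 3. P is now [].

So w = 3 7 2 6 4 1 5.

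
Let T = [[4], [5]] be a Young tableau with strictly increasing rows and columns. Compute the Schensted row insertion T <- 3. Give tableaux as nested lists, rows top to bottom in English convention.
In row 1, 3 replaces 4 (the leftmost entry greater than 3); 4 is bumped to row 2. In row 2, 4 replaces 5 (the leftmost entry greater than 4); 5 is bumped to row 3. 5 starts a new row 3. The new tableau is [[3], [4], [5]].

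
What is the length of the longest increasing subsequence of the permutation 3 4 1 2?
2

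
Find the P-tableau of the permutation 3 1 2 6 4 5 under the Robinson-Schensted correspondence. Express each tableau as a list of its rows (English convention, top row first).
After inserting 3: P = [[3]].
After inserting 1: P = [[1], [3]].
After inserting 2: P = [[1, 2], [3]].
After inserting 6: P = [[1, 2, 6], [3]].
After inserting 4: P = [[1, 2, 4], [3, 6]].
After inserting 5: P = [[1, 2, 4, 5], [3, 6]].

So P = [[1, 2, 4, 5], [3, 6]].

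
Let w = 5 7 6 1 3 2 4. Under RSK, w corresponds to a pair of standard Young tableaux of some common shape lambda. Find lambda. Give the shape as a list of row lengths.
[3, 2, 1, 1]

RSK row insertion gives P = [[1, 2, 4], [3, 6], [5], [7]], which has shape [3, 2, 1, 1].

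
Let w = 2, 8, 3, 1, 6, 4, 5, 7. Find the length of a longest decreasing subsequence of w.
3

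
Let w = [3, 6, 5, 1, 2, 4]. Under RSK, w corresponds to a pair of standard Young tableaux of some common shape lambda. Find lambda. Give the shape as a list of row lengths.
[3, 2, 1]

RSK row insertion gives P = [[1, 2, 4], [3, 5], [6]], which has shape [3, 2, 1].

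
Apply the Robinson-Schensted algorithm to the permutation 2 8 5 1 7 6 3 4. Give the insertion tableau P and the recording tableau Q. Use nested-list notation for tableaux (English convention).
P = [[1, 3, 4], [2, 5, 6], [7], [8]], Q = [[1, 2, 5], [3, 6, 8], [4], [7]]

Insert each entry of the permutation into P by Schensted row insertion, recording in Q the position of each new cell.

Insert 2: appended to row 1. P = [[2]].
Insert 8: appended to row 1. P = [[2, 8]].
Insert 5: 5 bumps 8 from row 1; 8 starts row 2. P = [[2, 5], [8]].
Insert 1: 1 bumps 2 from row 1; 2 bumps 8 from row 2; 8 starts row 3. P = [[1, 5], [2], [8]].
Insert 7: appended to row 1. P = [[1, 5, 7], [2], [8]].
Insert 6: 6 bumps 7 from row 1; 7 appends to row 2. P = [[1, 5, 6], [2, 7], [8]].
Insert 3: 3 bumps 5 from row 1; 5 bumps 7 from row 2; 7 bumps 8 from row 3; 8 starts row 4. P = [[1, 3, 6], [2, 5], [7], [8]].
Insert 4: 4 bumps 6 from row 1; 6 appends to row 2. P = [[1, 3, 4], [2, 5, 6], [7], [8]].

So P = [[1, 3, 4], [2, 5, 6], [7], [8]], Q = [[1, 2, 5], [3, 6, 8], [4], [7]].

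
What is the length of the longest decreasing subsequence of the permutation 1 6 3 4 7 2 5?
3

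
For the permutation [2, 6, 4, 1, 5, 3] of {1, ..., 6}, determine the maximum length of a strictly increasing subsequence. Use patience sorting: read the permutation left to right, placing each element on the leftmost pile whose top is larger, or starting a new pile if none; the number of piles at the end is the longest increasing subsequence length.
3

2: new pile. tops = [2]
6: new pile. tops = [2, 6]
4: onto pile 2 (replacing 6). tops = [2, 4]
1: onto pile 1 (replacing 2). tops = [1, 4]
5: new pile. tops = [1, 4, 5]
3: onto pile 2 (replacing 4). tops = [1, 3, 5]

3 piles, so the longest increasing subsequence has length 3.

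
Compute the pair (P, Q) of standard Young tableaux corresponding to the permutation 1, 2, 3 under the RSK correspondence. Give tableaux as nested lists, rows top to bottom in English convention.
P = [[1, 2, 3]], Q = [[1, 2, 3]]

Insert each entry of the permutation into P by Schensted row insertion, recording in Q the position of each new cell.

Insert 1: appended to row 1. P = [[1]].
Insert 2: appended to row 1. P = [[1, 2]].
Insert 3: appended to row 1. P = [[1, 2, 3]].

So P = [[1, 2, 3]], Q = [[1, 2, 3]].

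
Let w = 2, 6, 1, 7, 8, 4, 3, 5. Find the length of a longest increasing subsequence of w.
4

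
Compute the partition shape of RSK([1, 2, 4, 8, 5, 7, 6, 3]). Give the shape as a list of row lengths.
[5, 1, 1, 1]

Row-insert each entry into an empty tableau.

After inserting 1: P = [[1]].
After inserting 2: P = [[1, 2]].
After inserting 4: P = [[1, 2, 4]].
After inserting 8: P = [[1, 2, 4, 8]].
After inserting 5: P = [[1, 2, 4, 5], [8]].
After inserting 7: P = [[1, 2, 4, 5, 7], [8]].
After inserting 6: P = [[1, 2, 4, 5, 6], [7], [8]].
After inserting 3: P = [[1, 2, 3, 5, 6], [4], [7], [8]].

The final insertion tableau P = [[1, 2, 3, 5, 6], [4], [7], [8]] has shape [5, 1, 1, 1].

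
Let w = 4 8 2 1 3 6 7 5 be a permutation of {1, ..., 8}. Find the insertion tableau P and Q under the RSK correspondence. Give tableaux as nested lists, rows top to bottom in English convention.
P = [[1, 3, 5, 7], [2, 6], [4, 8]], Q = [[1, 2, 6, 7], [3, 5], [4, 8]]

Insert each entry of the permutation into P by Schensted row insertion, recording in Q the position of each new cell.

Insert 4: appended to row 1. P = [[4]].
Insert 8: appended to row 1. P = [[4, 8]].
Insert 2: 2 bumps 4 from row 1; 4 starts row 2. P = [[2, 8], [4]].
Insert 1: 1 bumps 2 from row 1; 2 bumps 4 from row 2; 4 starts row 3. P = [[1, 8], [2], [4]].
Insert 3: 3 bumps 8 from row 1; 8 appends to row 2. P = [[1, 3], [2, 8], [4]].
Insert 6: appended to row 1. P = [[1, 3, 6], [2, 8], [4]].
Insert 7: appended to row 1. P = [[1, 3, 6, 7], [2, 8], [4]].
Insert 5: 5 bumps 6 from row 1; 6 bumps 8 from row 2; 8 appends to row 3. P = [[1, 3, 5, 7], [2, 6], [4, 8]].

So P = [[1, 3, 5, 7], [2, 6], [4, 8]], Q = [[1, 2, 6, 7], [3, 5], [4, 8]].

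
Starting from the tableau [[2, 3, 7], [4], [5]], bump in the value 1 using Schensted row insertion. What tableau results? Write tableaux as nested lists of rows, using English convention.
[[1, 3, 7], [2], [4], [5]]

In row 1, 1 replaces 2 (the leftmost entry greater than 1); 2 is bumped to row 2. In row 2, 2 replaces 4 (the leftmost entry greater than 2); 4 is bumped to row 3. In row 3, 4 replaces 5 (the leftmost entry greater than 4); 5 is bumped to row 4. 5 starts a new row 4. The new tableau is [[1, 3, 7], [2], [4], [5]].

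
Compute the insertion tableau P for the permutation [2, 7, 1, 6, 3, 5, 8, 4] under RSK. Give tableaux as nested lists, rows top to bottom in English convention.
Insert 2: appended to row 1. P = [[2]].
Insert 7: appended to row 1. P = [[2, 7]].
Insert 1: 1 bumps 2 from row 1; 2 starts row 2. P = [[1, 7], [2]].
Insert 6: 6 bumps 7 from row 1; 7 appends to row 2. P = [[1, 6], [2, 7]].
Insert 3: 3 bumps 6 from row 1; 6 bumps 7 from row 2; 7 starts row 3. P = [[1, 3], [2, 6], [7]].
Insert 5: appended to row 1. P = [[1, 3, 5], [2, 6], [7]].
Insert 8: appended to row 1. P = [[1, 3, 5, 8], [2, 6], [7]].
Insert 4: 4 bumps 5 from row 1; 5 bumps 6 from row 2; 6 bumps 7 from row 3; 7 starts row 4. P = [[1, 3, 4, 8], [2, 5], [6], [7]].

So P = [[1, 3, 4, 8], [2, 5], [6], [7]].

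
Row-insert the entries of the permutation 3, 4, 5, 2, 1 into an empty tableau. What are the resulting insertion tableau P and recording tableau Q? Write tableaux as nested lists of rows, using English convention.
P = [[1, 4, 5], [2], [3]], Q = [[1, 2, 3], [4], [5]]

Insert each entry of the permutation into P by Schensted row insertion, recording in Q the position of each new cell.

Insert 3: appended to row 1. P = [[3]], Q = [[1]].
Insert 4: appended to row 1. P = [[3, 4]], Q = [[1, 2]].
Insert 5: appended to row 1. P = [[3, 4, 5]], Q = [[1, 2, 3]].
Insert 2: 2 bumps 3 from row 1; 3 starts row 2. P = [[2, 4, 5], [3]], Q = [[1, 2, 3], [4]].
Insert 1: 1 bumps 2 from row 1; 2 bumps 3 from row 2; 3 starts row 3. P = [[1, 4, 5], [2], [3]], Q = [[1, 2, 3], [4], [5]].

So P = [[1, 4, 5], [2], [3]], Q = [[1, 2, 3], [4], [5]].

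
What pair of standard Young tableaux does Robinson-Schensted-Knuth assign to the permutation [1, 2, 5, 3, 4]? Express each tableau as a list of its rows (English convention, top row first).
Insert each entry of the permutation into P by Schensted row insertion, recording in Q the position of each new cell.

Insert 1: appended to row 1. P = [[1]].
Insert 2: appended to row 1. P = [[1, 2]].
Insert 5: appended to row 1. P = [[1, 2, 5]].
Insert 3: 3 bumps 5 from row 1; 5 starts row 2. P = [[1, 2, 3], [5]].
Insert 4: appended to row 1. P = [[1, 2, 3, 4], [5]].

So P = [[1, 2, 3, 4], [5]], Q = [[1, 2, 3, 5], [4]].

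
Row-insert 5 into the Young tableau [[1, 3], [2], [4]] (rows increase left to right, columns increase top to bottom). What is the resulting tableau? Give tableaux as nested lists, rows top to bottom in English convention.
5 is larger than every entry of row 1, so it is appended to row 1. The new tableau is [[1, 3, 5], [2], [4]].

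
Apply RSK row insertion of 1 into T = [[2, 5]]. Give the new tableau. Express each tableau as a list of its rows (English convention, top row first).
[[1, 5], [2]]

In row 1, 1 replaces 2 (the leftmost entry greater than 1); 2 is bumped to row 2. 2 starts a new row 2. The new tableau is [[1, 5], [2]].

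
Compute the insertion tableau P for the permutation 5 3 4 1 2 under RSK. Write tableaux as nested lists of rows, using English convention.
P = [[1, 2], [3, 4], [5]]

Insert 5: appended to row 1. P = [[5]].
Insert 3: 3 bumps 5 from row 1; 5 starts row 2. P = [[3], [5]].
Insert 4: appended to row 1. P = [[3, 4], [5]].
Insert 1: 1 bumps 3 from row 1; 3 bumps 5 from row 2; 5 starts row 3. P = [[1, 4], [3], [5]].
Insert 2: 2 bumps 4 from row 1; 4 appends to row 2. P = [[1, 2], [3, 4], [5]].

So P = [[1, 2], [3, 4], [5]].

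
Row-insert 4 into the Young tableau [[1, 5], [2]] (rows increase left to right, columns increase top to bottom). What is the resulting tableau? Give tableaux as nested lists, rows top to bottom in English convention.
In row 1, 4 replaces 5 (the leftmost entry greater than 4); 5 is bumped to row 2. 5 is appended to row 2. The new tableau is [[1, 4], [2, 5]].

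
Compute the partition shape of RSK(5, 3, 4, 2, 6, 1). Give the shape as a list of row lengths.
[3, 1, 1, 1]

Row-insert each entry into an empty tableau.

After inserting 5: P = [[5]].
After inserting 3: P = [[3], [5]].
After inserting 4: P = [[3, 4], [5]].
After inserting 2: P = [[2, 4], [3], [5]].
After inserting 6: P = [[2, 4, 6], [3], [5]].
After inserting 1: P = [[1, 4, 6], [2], [3], [5]].

The final insertion tableau P = [[1, 4, 6], [2], [3], [5]] has shape [3, 1, 1, 1].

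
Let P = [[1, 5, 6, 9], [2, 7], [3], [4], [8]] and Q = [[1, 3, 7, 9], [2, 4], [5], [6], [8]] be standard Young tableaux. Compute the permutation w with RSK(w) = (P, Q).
Reverse the RSK construction: for i from n down to 1, find the cell of Q containing i, remove the entry at that cell from P, and reverse-bump it up through P; the value ejected from row 1 is w(i).

Step i=9: Q has 9 at row 1, column 4; remove that cell from P, ejecting 9. So w(9) = 9. P is now [[1, 5, 6], [2, 7], [3], [4], [8]].
Step i=8: Q has 8 at row 5, column 1; remove 8 from row 5 of P and reverse-bump: 8 enters row 4 and ejects 4; 4 enters row 3 and ejects 3; 3 enters row 2 and ejects 2; 2 enters row 1 and ejects 1. So w(8) = 1. P is now [[2, 5, 6], [3, 7], [4], [8]].
Step i=7: Q has 7 at row 1, column 3; remove that cell from P, ejecting 6. So w(7) = 6. P is now [[2, 5], [3, 7], [4], [8]].
Step i=6: Q has 6 at row 4, column 1; remove 8 from row 4 of P and reverse-bump: 8 enters row 3 and ejects 4; 4 enters row 2 and ejects 3; 3 enters row 1 and ejects 2. So w(6) = 2. P is now [[3, 5], [4, 7], [8]].
Step i=5: Q has 5 at row 3, column 1; remove 8 from row 3 of P and reverse-bump: 8 enters row 2 and ejects 7; 7 enters row 1 and ejects 5. So w(5) = 5. P is now [[3, 7], [4, 8]].
Step i=4: Q has 4 at row 2, column 2; remove 8 from row 2 of P and reverse-bump: 8 enters row 1 and ejects 7. So w(4) = 7. P is now [[3, 8], [4]].
Step i=3: Q has 3 at row 1, column 2; remove that cell from P, ejecting 8. So w(3) = 8. P is now [[3], [4]].
Step i=2: Q has 2 at row 2, column 1; remove 4 from row 2 of P and reverse-bump: 4 enters row 1 and ejects 3. So w(2) = 3. P is now [[4]].
Step i=1: Q has 1 at row 1, column 1; remove that cell from P, ejecting 4. So w(1) = 4. P is now [].

So w = 4 3 8 7 5 2 6 1 9.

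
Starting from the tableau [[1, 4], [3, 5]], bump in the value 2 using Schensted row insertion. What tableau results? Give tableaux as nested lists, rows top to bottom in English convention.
[[1, 2], [3, 4], [5]]

In row 1, 2 replaces 4 (the leftmost entry greater than 2); 4 is bumped to row 2. In row 2, 4 replaces 5 (the leftmost entry greater than 4); 5 is bumped to row 3. 5 starts a new row 3. The new tableau is [[1, 2], [3, 4], [5]].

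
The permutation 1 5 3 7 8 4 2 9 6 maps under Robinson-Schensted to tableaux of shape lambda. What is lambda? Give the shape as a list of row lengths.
[5, 3, 1]

Row-insert each entry into an empty tableau.

After inserting 1: P = [[1]].
After inserting 5: P = [[1, 5]].
After inserting 3: P = [[1, 3], [5]].
After inserting 7: P = [[1, 3, 7], [5]].
After inserting 8: P = [[1, 3, 7, 8], [5]].
After inserting 4: P = [[1, 3, 4, 8], [5, 7]].
After inserting 2: P = [[1, 2, 4, 8], [3, 7], [5]].
After inserting 9: P = [[1, 2, 4, 8, 9], [3, 7], [5]].
After inserting 6: P = [[1, 2, 4, 6, 9], [3, 7, 8], [5]].

The final insertion tableau P = [[1, 2, 4, 6, 9], [3, 7, 8], [5]] has shape [5, 3, 1].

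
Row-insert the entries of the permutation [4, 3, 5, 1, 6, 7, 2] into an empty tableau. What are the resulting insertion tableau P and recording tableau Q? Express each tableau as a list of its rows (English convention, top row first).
P = [[1, 2, 6, 7], [3, 5], [4]], Q = [[1, 3, 5, 6], [2, 7], [4]]

Insert each entry of the permutation into P by Schensted row insertion, recording in Q the position of each new cell.

Insert 4: appended to row 1. P = [[4]], Q = [[1]].
Insert 3: 3 bumps 4 from row 1; 4 starts row 2. P = [[3], [4]], Q = [[1], [2]].
Insert 5: appended to row 1. P = [[3, 5], [4]], Q = [[1, 3], [2]].
Insert 1: 1 bumps 3 from row 1; 3 bumps 4 from row 2; 4 starts row 3. P = [[1, 5], [3], [4]], Q = [[1, 3], [2], [4]].
Insert 6: appended to row 1. P = [[1, 5, 6], [3], [4]], Q = [[1, 3, 5], [2], [4]].
Insert 7: appended to row 1. P = [[1, 5, 6, 7], [3], [4]], Q = [[1, 3, 5, 6], [2], [4]].
Insert 2: 2 bumps 5 from row 1; 5 appends to row 2. P = [[1, 2, 6, 7], [3, 5], [4]], Q = [[1, 3, 5, 6], [2, 7], [4]].

So P = [[1, 2, 6, 7], [3, 5], [4]], Q = [[1, 3, 5, 6], [2, 7], [4]].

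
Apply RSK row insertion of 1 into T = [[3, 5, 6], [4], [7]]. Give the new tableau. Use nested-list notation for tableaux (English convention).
In row 1, 1 replaces 3 (the leftmost entry greater than 1); 3 is bumped to row 2. In row 2, 3 replaces 4 (the leftmost entry greater than 3); 4 is bumped to row 3. In row 3, 4 replaces 7 (the leftmost entry greater than 4); 7 is bumped to row 4. 7 starts a new row 4. The new tableau is [[1, 5, 6], [3], [4], [7]].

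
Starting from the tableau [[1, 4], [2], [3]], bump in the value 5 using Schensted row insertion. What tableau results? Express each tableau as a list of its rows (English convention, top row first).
[[1, 4, 5], [2], [3]]

5 is larger than every entry of row 1, so it is appended to row 1. The new tableau is [[1, 4, 5], [2], [3]].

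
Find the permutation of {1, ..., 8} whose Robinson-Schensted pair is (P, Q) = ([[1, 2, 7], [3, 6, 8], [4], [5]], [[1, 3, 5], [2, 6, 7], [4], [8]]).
5 4 6 1 8 3 7 2

Reverse the RSK construction: for i from n down to 1, find the cell of Q containing i, remove the entry at that cell from P, and reverse-bump it up through P; the value ejected from row 1 is w(i).

Step i=8: Q has 8 at row 4, column 1; remove 5 from row 4 of P and reverse-bump: 5 enters row 3 and ejects 4; 4 enters row 2 and ejects 3; 3 enters row 1 and ejects 2. So w(8) = 2. P is now [[1, 3, 7], [4, 6, 8], [5]].
Step i=7: Q has 7 at row 2, column 3; remove 8 from row 2 of P and reverse-bump: 8 enters row 1 and ejects 7. So w(7) = 7. P is now [[1, 3, 8], [4, 6], [5]].
Step i=6: Q has 6 at row 2, column 2; remove 6 from row 2 of P and reverse-bump: 6 enters row 1 and ejects 3. So w(6) = 3. P is now [[1, 6, 8], [4], [5]].
Step i=5: Q has 5 at row 1, column 3; remove that cell from P, ejecting 8. So w(5) = 8. P is now [[1, 6], [4], [5]].
Step i=4: Q has 4 at row 3, column 1; remove 5 from row 3 of P and reverse-bump: 5 enters row 2 and ejects 4; 4 enters row 1 and ejects 1. So w(4) = 1. P is now [[4, 6], [5]].
Step i=3: Q has 3 at row 1, column 2; remove that cell from P, ejecting 6. So w(3) = 6. P is now [[4], [5]].
Step i=2: Q has 2 at row 2, column 1; remove 5 from row 2 of P and reverse-bump: 5 enters row 1 and ejects 4. So w(2) = 4. P is now [[5]].
Step i=1: Q has 1 at row 1, column 1; remove that cell from P, ejecting 5. So w(1) = 5. P is now [].

So w = 5 4 6 1 8 3 7 2.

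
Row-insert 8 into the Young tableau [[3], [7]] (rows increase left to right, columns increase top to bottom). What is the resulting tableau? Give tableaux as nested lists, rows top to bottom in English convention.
8 is larger than every entry of row 1, so it is appended to row 1. The new tableau is [[3, 8], [7]].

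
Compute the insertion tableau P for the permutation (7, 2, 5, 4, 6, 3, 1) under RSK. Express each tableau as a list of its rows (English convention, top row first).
Insert 7: appended to row 1. P = [[7]].
Insert 2: 2 bumps 7 from row 1; 7 starts row 2. P = [[2], [7]].
Insert 5: appended to row 1. P = [[2, 5], [7]].
Insert 4: 4 bumps 5 from row 1; 5 bumps 7 from row 2; 7 starts row 3. P = [[2, 4], [5], [7]].
Insert 6: appended to row 1. P = [[2, 4, 6], [5], [7]].
Insert 3: 3 bumps 4 from row 1; 4 bumps 5 from row 2; 5 bumps 7 from row 3; 7 starts row 4. P = [[2, 3, 6], [4], [5], [7]].
Insert 1: 1 bumps 2 from row 1; 2 bumps 4 from row 2; 4 bumps 5 from row 3; 5 bumps 7 from row 4; 7 starts row 5. P = [[1, 3, 6], [2], [4], [5], [7]].

So P = [[1, 3, 6], [2], [4], [5], [7]].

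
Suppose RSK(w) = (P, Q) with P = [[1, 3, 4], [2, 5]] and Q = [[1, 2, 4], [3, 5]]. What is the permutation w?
Reverse the RSK construction: for i from n down to 1, find the cell of Q containing i, remove the entry at that cell from P, and reverse-bump it up through P; the value ejected from row 1 is w(i).

Step i=5: Q has 5 at row 2, column 2; remove 5 from row 2 of P and reverse-bump: 5 enters row 1 and ejects 4. So w(5) = 4. P is now [[1, 3, 5], [2]].
Step i=4: Q has 4 at row 1, column 3; remove that cell from P, ejecting 5. So w(4) = 5. P is now [[1, 3], [2]].
Step i=3: Q has 3 at row 2, column 1; remove 2 from row 2 of P and reverse-bump: 2 enters row 1 and ejects 1. So w(3) = 1. P is now [[2, 3]].
Step i=2: Q has 2 at row 1, column 2; remove that cell from P, ejecting 3. So w(2) = 3. P is now [[2]].
Step i=1: Q has 1 at row 1, column 1; remove that cell from P, ejecting 2. So w(1) = 2. P is now [].

So w = 2 3 1 5 4.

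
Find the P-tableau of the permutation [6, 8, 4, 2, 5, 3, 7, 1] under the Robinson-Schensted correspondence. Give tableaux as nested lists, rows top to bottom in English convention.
P = [[1, 3, 7], [2, 5], [4, 8], [6]]

After inserting 6: P = [[6]].
After inserting 8: P = [[6, 8]].
After inserting 4: P = [[4, 8], [6]].
After inserting 2: P = [[2, 8], [4], [6]].
After inserting 5: P = [[2, 5], [4, 8], [6]].
After inserting 3: P = [[2, 3], [4, 5], [6, 8]].
After inserting 7: P = [[2, 3, 7], [4, 5], [6, 8]].
After inserting 1: P = [[1, 3, 7], [2, 5], [4, 8], [6]].

So P = [[1, 3, 7], [2, 5], [4, 8], [6]].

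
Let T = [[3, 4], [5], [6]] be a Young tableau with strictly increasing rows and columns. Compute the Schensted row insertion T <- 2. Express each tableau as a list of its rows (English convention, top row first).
[[2, 4], [3], [5], [6]]

In row 1, 2 replaces 3 (the leftmost entry greater than 2); 3 is bumped to row 2. In row 2, 3 replaces 5 (the leftmost entry greater than 3); 5 is bumped to row 3. In row 3, 5 replaces 6 (the leftmost entry greater than 5); 6 is bumped to row 4. 6 starts a new row 4. The new tableau is [[2, 4], [3], [5], [6]].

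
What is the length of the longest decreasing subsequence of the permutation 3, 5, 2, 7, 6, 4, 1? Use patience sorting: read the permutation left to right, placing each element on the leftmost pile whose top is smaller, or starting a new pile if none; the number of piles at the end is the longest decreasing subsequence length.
3: new pile. tops = [3]
5: onto pile 1 (replacing 3). tops = [5]
2: new pile. tops = [5, 2]
7: onto pile 1 (replacing 5). tops = [7, 2]
6: onto pile 2 (replacing 2). tops = [7, 6]
4: new pile. tops = [7, 6, 4]
1: new pile. tops = [7, 6, 4, 1]

4 piles, so the longest decreasing subsequence has length 4.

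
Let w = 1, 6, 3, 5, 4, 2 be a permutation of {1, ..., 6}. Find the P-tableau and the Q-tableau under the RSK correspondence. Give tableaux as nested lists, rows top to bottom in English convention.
P = [[1, 2, 4], [3], [5], [6]], Q = [[1, 2, 4], [3], [5], [6]]

Insert each entry of the permutation into P by Schensted row insertion, recording in Q the position of each new cell.

After inserting 1: P = [[1]].
After inserting 6: P = [[1, 6]].
After inserting 3: P = [[1, 3], [6]].
After inserting 5: P = [[1, 3, 5], [6]].
After inserting 4: P = [[1, 3, 4], [5], [6]].
After inserting 2: P = [[1, 2, 4], [3], [5], [6]].

So P = [[1, 2, 4], [3], [5], [6]], Q = [[1, 2, 4], [3], [5], [6]].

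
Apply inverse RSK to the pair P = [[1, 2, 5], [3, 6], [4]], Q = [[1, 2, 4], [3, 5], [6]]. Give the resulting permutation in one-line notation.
1 4 3 6 5 2

Reverse RSK: for i = n, n-1, ..., 1, locate i in Q, remove the corresponding corner cell from P, and reverse-bump its entry up through P; the value ejected from row 1 is w(i).

So w = 1 4 3 6 5 2.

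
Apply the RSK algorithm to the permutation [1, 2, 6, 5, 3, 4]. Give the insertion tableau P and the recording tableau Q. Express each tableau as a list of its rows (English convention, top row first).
Insert each entry of the permutation into P by Schensted row insertion, recording in Q the position of each new cell.

Insert 1: appended to row 1. P = [[1]].
Insert 2: appended to row 1. P = [[1, 2]].
Insert 6: appended to row 1. P = [[1, 2, 6]].
Insert 5: 5 bumps 6 from row 1; 6 starts row 2. P = [[1, 2, 5], [6]].
Insert 3: 3 bumps 5 from row 1; 5 bumps 6 from row 2; 6 starts row 3. P = [[1, 2, 3], [5], [6]].
Insert 4: appended to row 1. P = [[1, 2, 3, 4], [5], [6]].

So P = [[1, 2, 3, 4], [5], [6]], Q = [[1, 2, 3, 6], [4], [5]].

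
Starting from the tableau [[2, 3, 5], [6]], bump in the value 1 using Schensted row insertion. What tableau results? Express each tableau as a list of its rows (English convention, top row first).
In row 1, 1 replaces 2 (the leftmost entry greater than 1); 2 is bumped to row 2. In row 2, 2 replaces 6 (the leftmost entry greater than 2); 6 is bumped to row 3. 6 starts a new row 3. The new tableau is [[1, 3, 5], [2], [6]].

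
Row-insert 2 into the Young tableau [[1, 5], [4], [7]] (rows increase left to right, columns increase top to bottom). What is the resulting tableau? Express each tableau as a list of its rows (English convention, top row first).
[[1, 2], [4, 5], [7]]

In row 1, 2 replaces 5 (the leftmost entry greater than 2); 5 is bumped to row 2. 5 is appended to row 2. The new tableau is [[1, 2], [4, 5], [7]].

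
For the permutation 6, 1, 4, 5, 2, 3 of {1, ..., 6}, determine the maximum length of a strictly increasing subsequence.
3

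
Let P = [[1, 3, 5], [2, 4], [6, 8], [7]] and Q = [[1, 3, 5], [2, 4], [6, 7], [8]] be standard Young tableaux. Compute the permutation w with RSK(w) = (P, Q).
7 2 8 4 6 1 5 3

Reverse the RSK construction: for i from n down to 1, find the cell of Q containing i, remove the entry at that cell from P, and reverse-bump it up through P; the value ejected from row 1 is w(i).

Step i=8: Q has 8 at row 4, column 1; remove 7 from row 4 of P and reverse-bump: 7 enters row 3 and ejects 6; 6 enters row 2 and ejects 4; 4 enters row 1 and ejects 3. So w(8) = 3. P is now [[1, 4, 5], [2, 6], [7, 8]].
Step i=7: Q has 7 at row 3, column 2; remove 8 from row 3 of P and reverse-bump: 8 enters row 2 and ejects 6; 6 enters row 1 and ejects 5. So w(7) = 5. P is now [[1, 4, 6], [2, 8], [7]].
Step i=6: Q has 6 at row 3, column 1; remove 7 from row 3 of P and reverse-bump: 7 enters row 2 and ejects 2; 2 enters row 1 and ejects 1. So w(6) = 1. P is now [[2, 4, 6], [7, 8]].
Step i=5: Q has 5 at row 1, column 3; remove that cell from P, ejecting 6. So w(5) = 6. P is now [[2, 4], [7, 8]].
Step i=4: Q has 4 at row 2, column 2; remove 8 from row 2 of P and reverse-bump: 8 enters row 1 and ejects 4. So w(4) = 4. P is now [[2, 8], [7]].
Step i=3: Q has 3 at row 1, column 2; remove that cell from P, ejecting 8. So w(3) = 8. P is now [[2], [7]].
Step i=2: Q has 2 at row 2, column 1; remove 7 from row 2 of P and reverse-bump: 7 enters row 1 and ejects 2. So w(2) = 2. P is now [[7]].
Step i=1: Q has 1 at row 1, column 1; remove that cell from P, ejecting 7. So w(1) = 7. P is now [].

So w = 7 2 8 4 6 1 5 3.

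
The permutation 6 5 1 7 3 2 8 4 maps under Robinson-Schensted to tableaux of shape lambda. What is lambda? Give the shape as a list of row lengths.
Row-insert each entry into an empty tableau.

After inserting 6: P = [[6]].
After inserting 5: P = [[5], [6]].
After inserting 1: P = [[1], [5], [6]].
After inserting 7: P = [[1, 7], [5], [6]].
After inserting 3: P = [[1, 3], [5, 7], [6]].
After inserting 2: P = [[1, 2], [3, 7], [5], [6]].
After inserting 8: P = [[1, 2, 8], [3, 7], [5], [6]].
After inserting 4: P = [[1, 2, 4], [3, 7, 8], [5], [6]].

The final insertion tableau P = [[1, 2, 4], [3, 7, 8], [5], [6]] has shape [3, 3, 1, 1].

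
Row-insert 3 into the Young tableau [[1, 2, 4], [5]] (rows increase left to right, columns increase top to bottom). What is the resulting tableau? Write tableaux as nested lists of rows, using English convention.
[[1, 2, 3], [4], [5]]

In row 1, 3 replaces 4 (the leftmost entry greater than 3); 4 is bumped to row 2. In row 2, 4 replaces 5 (the leftmost entry greater than 4); 5 is bumped to row 3. 5 starts a new row 3. The new tableau is [[1, 2, 3], [4], [5]].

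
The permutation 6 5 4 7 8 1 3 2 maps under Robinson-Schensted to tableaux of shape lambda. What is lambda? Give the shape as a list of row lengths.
[3, 2, 1, 1, 1]

Row-insert each entry into an empty tableau.

After inserting 6: P = [[6]].
After inserting 5: P = [[5], [6]].
After inserting 4: P = [[4], [5], [6]].
After inserting 7: P = [[4, 7], [5], [6]].
After inserting 8: P = [[4, 7, 8], [5], [6]].
After inserting 1: P = [[1, 7, 8], [4], [5], [6]].
After inserting 3: P = [[1, 3, 8], [4, 7], [5], [6]].
After inserting 2: P = [[1, 2, 8], [3, 7], [4], [5], [6]].

The final insertion tableau P = [[1, 2, 8], [3, 7], [4], [5], [6]] has shape [3, 2, 1, 1, 1].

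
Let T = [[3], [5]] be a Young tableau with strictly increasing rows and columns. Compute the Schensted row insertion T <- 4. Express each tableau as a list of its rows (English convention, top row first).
[[3, 4], [5]]

4 is larger than every entry of row 1, so it is appended to row 1. The new tableau is [[3, 4], [5]].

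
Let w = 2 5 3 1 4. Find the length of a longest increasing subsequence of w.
3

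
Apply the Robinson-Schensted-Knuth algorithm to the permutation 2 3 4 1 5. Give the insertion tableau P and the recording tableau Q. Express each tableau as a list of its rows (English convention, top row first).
P = [[1, 3, 4, 5], [2]], Q = [[1, 2, 3, 5], [4]]

Insert each entry of the permutation into P by Schensted row insertion, recording in Q the position of each new cell.

Insert 2: appended to row 1. P = [[2]].
Insert 3: appended to row 1. P = [[2, 3]].
Insert 4: appended to row 1. P = [[2, 3, 4]].
Insert 1: 1 bumps 2 from row 1; 2 starts row 2. P = [[1, 3, 4], [2]].
Insert 5: appended to row 1. P = [[1, 3, 4, 5], [2]].

So P = [[1, 3, 4, 5], [2]], Q = [[1, 2, 3, 5], [4]].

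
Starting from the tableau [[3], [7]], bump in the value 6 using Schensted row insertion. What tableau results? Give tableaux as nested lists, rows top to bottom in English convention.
[[3, 6], [7]]

6 is larger than every entry of row 1, so it is appended to row 1. The new tableau is [[3, 6], [7]].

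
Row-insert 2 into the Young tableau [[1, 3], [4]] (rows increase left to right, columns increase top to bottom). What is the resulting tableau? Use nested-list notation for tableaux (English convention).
[[1, 2], [3], [4]]

In row 1, 2 replaces 3 (the leftmost entry greater than 2); 3 is bumped to row 2. In row 2, 3 replaces 4 (the leftmost entry greater than 3); 4 is bumped to row 3. 4 starts a new row 3. The new tableau is [[1, 2], [3], [4]].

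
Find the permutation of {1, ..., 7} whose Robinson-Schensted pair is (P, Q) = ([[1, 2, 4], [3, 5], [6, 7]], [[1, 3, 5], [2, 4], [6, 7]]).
6 1 7 3 5 2 4

Reverse the RSK construction: for i from n down to 1, find the cell of Q containing i, remove the entry at that cell from P, and reverse-bump it up through P; the value ejected from row 1 is w(i).

Step i=7: Q has 7 at row 3, column 2; remove 7 from row 3 of P and reverse-bump: 7 enters row 2 and ejects 5; 5 enters row 1 and ejects 4. So w(7) = 4. P is now [[1, 2, 5], [3, 7], [6]].
Step i=6: Q has 6 at row 3, column 1; remove 6 from row 3 of P and reverse-bump: 6 enters row 2 and ejects 3; 3 enters row 1 and ejects 2. So w(6) = 2. P is now [[1, 3, 5], [6, 7]].
Step i=5: Q has 5 at row 1, column 3; remove that cell from P, ejecting 5. So w(5) = 5. P is now [[1, 3], [6, 7]].
Step i=4: Q has 4 at row 2, column 2; remove 7 from row 2 of P and reverse-bump: 7 enters row 1 and ejects 3. So w(4) = 3. P is now [[1, 7], [6]].
Step i=3: Q has 3 at row 1, column 2; remove that cell from P, ejecting 7. So w(3) = 7. P is now [[1], [6]].
Step i=2: Q has 2 at row 2, column 1; remove 6 from row 2 of P and reverse-bump: 6 enters row 1 and ejects 1. So w(2) = 1. P is now [[6]].
Step i=1: Q has 1 at row 1, column 1; remove that cell from P, ejecting 6. So w(1) = 6. P is now [].

So w = 6 1 7 3 5 2 4.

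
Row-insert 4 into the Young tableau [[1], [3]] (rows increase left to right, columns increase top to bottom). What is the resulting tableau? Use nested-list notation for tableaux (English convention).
4 is larger than every entry of row 1, so it is appended to row 1. The new tableau is [[1, 4], [3]].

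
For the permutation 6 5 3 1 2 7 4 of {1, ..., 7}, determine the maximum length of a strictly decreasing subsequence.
4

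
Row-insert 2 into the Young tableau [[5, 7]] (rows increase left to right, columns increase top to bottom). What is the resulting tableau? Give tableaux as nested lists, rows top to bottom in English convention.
In row 1, 2 replaces 5 (the leftmost entry greater than 2); 5 is bumped to row 2. 5 starts a new row 2. The new tableau is [[2, 7], [5]].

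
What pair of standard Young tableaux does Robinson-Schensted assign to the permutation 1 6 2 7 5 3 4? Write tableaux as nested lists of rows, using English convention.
Insert each entry of the permutation into P by Schensted row insertion, recording in Q the position of each new cell.

Insert 1: appended to row 1. P = [[1]].
Insert 6: appended to row 1. P = [[1, 6]].
Insert 2: 2 bumps 6 from row 1; 6 starts row 2. P = [[1, 2], [6]].
Insert 7: appended to row 1. P = [[1, 2, 7], [6]].
Insert 5: 5 bumps 7 from row 1; 7 appends to row 2. P = [[1, 2, 5], [6, 7]].
Insert 3: 3 bumps 5 from row 1; 5 bumps 6 from row 2; 6 starts row 3. P = [[1, 2, 3], [5, 7], [6]].
Insert 4: appended to row 1. P = [[1, 2, 3, 4], [5, 7], [6]].

So P = [[1, 2, 3, 4], [5, 7], [6]], Q = [[1, 2, 4, 7], [3, 5], [6]].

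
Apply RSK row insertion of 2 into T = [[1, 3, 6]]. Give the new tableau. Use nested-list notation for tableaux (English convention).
In row 1, 2 replaces 3 (the leftmost entry greater than 2); 3 is bumped to row 2. 3 starts a new row 2. The new tableau is [[1, 2, 6], [3]].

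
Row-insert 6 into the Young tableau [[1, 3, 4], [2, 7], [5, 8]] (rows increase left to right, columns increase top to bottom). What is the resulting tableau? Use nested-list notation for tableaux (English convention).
6 is larger than every entry of row 1, so it is appended to row 1. The new tableau is [[1, 3, 4, 6], [2, 7], [5, 8]].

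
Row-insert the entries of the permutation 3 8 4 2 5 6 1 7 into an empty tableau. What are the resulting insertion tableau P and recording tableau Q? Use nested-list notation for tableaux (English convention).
Insert each entry of the permutation into P by Schensted row insertion, recording in Q the position of each new cell.

After inserting 3: P = [[3]].
After inserting 8: P = [[3, 8]].
After inserting 4: P = [[3, 4], [8]].
After inserting 2: P = [[2, 4], [3], [8]].
After inserting 5: P = [[2, 4, 5], [3], [8]].
After inserting 6: P = [[2, 4, 5, 6], [3], [8]].
After inserting 1: P = [[1, 4, 5, 6], [2], [3], [8]].
After inserting 7: P = [[1, 4, 5, 6, 7], [2], [3], [8]].

So P = [[1, 4, 5, 6, 7], [2], [3], [8]], Q = [[1, 2, 5, 6, 8], [3], [4], [7]].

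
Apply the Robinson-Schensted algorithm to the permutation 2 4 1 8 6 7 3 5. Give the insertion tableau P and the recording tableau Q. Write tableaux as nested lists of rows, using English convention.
Insert each entry of the permutation into P by Schensted row insertion, recording in Q the position of each new cell.

After inserting 2: P = [[2]].
After inserting 4: P = [[2, 4]].
After inserting 1: P = [[1, 4], [2]].
After inserting 8: P = [[1, 4, 8], [2]].
After inserting 6: P = [[1, 4, 6], [2, 8]].
After inserting 7: P = [[1, 4, 6, 7], [2, 8]].
After inserting 3: P = [[1, 3, 6, 7], [2, 4], [8]].
After inserting 5: P = [[1, 3, 5, 7], [2, 4, 6], [8]].

So P = [[1, 3, 5, 7], [2, 4, 6], [8]], Q = [[1, 2, 4, 6], [3, 5, 8], [7]].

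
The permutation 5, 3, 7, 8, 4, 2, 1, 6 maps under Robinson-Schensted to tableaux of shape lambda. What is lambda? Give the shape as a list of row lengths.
RSK row insertion gives P = [[1, 4, 6], [2, 7, 8], [3], [5]], which has shape [3, 3, 1, 1].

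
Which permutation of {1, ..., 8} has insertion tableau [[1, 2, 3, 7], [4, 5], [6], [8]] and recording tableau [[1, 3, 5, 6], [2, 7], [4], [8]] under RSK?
Reverse the RSK construction: for i from n down to 1, find the cell of Q containing i, remove the entry at that cell from P, and reverse-bump it up through P; the value ejected from row 1 is w(i).

Step i=8: Q has 8 at row 4, column 1; remove 8 from row 4 of P and reverse-bump: 8 enters row 3 and ejects 6; 6 enters row 2 and ejects 5; 5 enters row 1 and ejects 3. So w(8) = 3. P is now [[1, 2, 5, 7], [4, 6], [8]].
Step i=7: Q has 7 at row 2, column 2; remove 6 from row 2 of P and reverse-bump: 6 enters row 1 and ejects 5. So w(7) = 5. P is now [[1, 2, 6, 7], [4], [8]].
Step i=6: Q has 6 at row 1, column 4; remove that cell from P, ejecting 7. So w(6) = 7. P is now [[1, 2, 6], [4], [8]].
Step i=5: Q has 5 at row 1, column 3; remove that cell from P, ejecting 6. So w(5) = 6. P is now [[1, 2], [4], [8]].
Step i=4: Q has 4 at row 3, column 1; remove 8 from row 3 of P and reverse-bump: 8 enters row 2 and ejects 4; 4 enters row 1 and ejects 2. So w(4) = 2. P is now [[1, 4], [8]].
Step i=3: Q has 3 at row 1, column 2; remove that cell from P, ejecting 4. So w(3) = 4. P is now [[1], [8]].
Step i=2: Q has 2 at row 2, column 1; remove 8 from row 2 of P and reverse-bump: 8 enters row 1 and ejects 1. So w(2) = 1. P is now [[8]].
Step i=1: Q has 1 at row 1, column 1; remove that cell from P, ejecting 8. So w(1) = 8. P is now [].

So w = 8 1 4 2 6 7 5 3.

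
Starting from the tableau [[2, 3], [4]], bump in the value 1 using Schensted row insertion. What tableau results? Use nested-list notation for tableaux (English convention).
In row 1, 1 replaces 2 (the leftmost entry greater than 1); 2 is bumped to row 2. In row 2, 2 replaces 4 (the leftmost entry greater than 2); 4 is bumped to row 3. 4 starts a new row 3. The new tableau is [[1, 3], [2], [4]].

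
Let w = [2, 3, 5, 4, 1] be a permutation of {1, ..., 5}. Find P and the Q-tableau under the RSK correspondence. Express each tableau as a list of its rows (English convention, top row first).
Insert each entry of the permutation into P by Schensted row insertion, recording in Q the position of each new cell.

Insert 2: appended to row 1. P = [[2]].
Insert 3: appended to row 1. P = [[2, 3]].
Insert 5: appended to row 1. P = [[2, 3, 5]].
Insert 4: 4 bumps 5 from row 1; 5 starts row 2. P = [[2, 3, 4], [5]].
Insert 1: 1 bumps 2 from row 1; 2 bumps 5 from row 2; 5 starts row 3. P = [[1, 3, 4], [2], [5]].

So P = [[1, 3, 4], [2], [5]], Q = [[1, 2, 3], [4], [5]].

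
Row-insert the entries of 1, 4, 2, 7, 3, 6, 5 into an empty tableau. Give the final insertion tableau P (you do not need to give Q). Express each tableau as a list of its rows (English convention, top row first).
P = [[1, 2, 3, 5], [4, 6], [7]]

Insert 1: appended to row 1. P = [[1]].
Insert 4: appended to row 1. P = [[1, 4]].
Insert 2: 2 bumps 4 from row 1; 4 starts row 2. P = [[1, 2], [4]].
Insert 7: appended to row 1. P = [[1, 2, 7], [4]].
Insert 3: 3 bumps 7 from row 1; 7 appends to row 2. P = [[1, 2, 3], [4, 7]].
Insert 6: appended to row 1. P = [[1, 2, 3, 6], [4, 7]].
Insert 5: 5 bumps 6 from row 1; 6 bumps 7 from row 2; 7 starts row 3. P = [[1, 2, 3, 5], [4, 6], [7]].

So P = [[1, 2, 3, 5], [4, 6], [7]].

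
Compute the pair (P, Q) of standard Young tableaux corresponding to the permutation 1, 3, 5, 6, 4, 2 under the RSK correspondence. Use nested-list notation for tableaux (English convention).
Insert each entry of the permutation into P by Schensted row insertion, recording in Q the position of each new cell.

After inserting 1: P = [[1]].
After inserting 3: P = [[1, 3]].
After inserting 5: P = [[1, 3, 5]].
After inserting 6: P = [[1, 3, 5, 6]].
After inserting 4: P = [[1, 3, 4, 6], [5]].
After inserting 2: P = [[1, 2, 4, 6], [3], [5]].

So P = [[1, 2, 4, 6], [3], [5]], Q = [[1, 2, 3, 4], [5], [6]].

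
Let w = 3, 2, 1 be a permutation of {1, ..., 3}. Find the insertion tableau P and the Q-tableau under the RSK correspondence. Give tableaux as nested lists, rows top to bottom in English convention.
Insert each entry of the permutation into P by Schensted row insertion, recording in Q the position of each new cell.

Insert 3: appended to row 1. P = [[3]].
Insert 2: 2 bumps 3 from row 1; 3 starts row 2. P = [[2], [3]].
Insert 1: 1 bumps 2 from row 1; 2 bumps 3 from row 2; 3 starts row 3. P = [[1], [2], [3]].

So P = [[1], [2], [3]], Q = [[1], [2], [3]].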